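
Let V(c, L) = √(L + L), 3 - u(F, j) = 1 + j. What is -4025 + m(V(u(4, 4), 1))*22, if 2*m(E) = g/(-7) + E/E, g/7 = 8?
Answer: -4102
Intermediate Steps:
g = 56 (g = 7*8 = 56)
u(F, j) = 2 - j (u(F, j) = 3 - (1 + j) = 3 + (-1 - j) = 2 - j)
V(c, L) = √2*√L (V(c, L) = √(2*L) = √2*√L)
m(E) = -7/2 (m(E) = (56/(-7) + E/E)/2 = (56*(-⅐) + 1)/2 = (-8 + 1)/2 = (½)*(-7) = -7/2)
-4025 + m(V(u(4, 4), 1))*22 = -4025 - 7/2*22 = -4025 - 77 = -4102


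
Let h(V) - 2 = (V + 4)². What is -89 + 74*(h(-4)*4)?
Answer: 503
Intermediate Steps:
h(V) = 2 + (4 + V)² (h(V) = 2 + (V + 4)² = 2 + (4 + V)²)
-89 + 74*(h(-4)*4) = -89 + 74*((2 + (4 - 4)²)*4) = -89 + 74*((2 + 0²)*4) = -89 + 74*((2 + 0)*4) = -89 + 74*(2*4) = -89 + 74*8 = -89 + 592 = 503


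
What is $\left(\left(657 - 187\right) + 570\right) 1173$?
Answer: $1219920$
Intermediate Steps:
$\left(\left(657 - 187\right) + 570\right) 1173 = \left(470 + 570\right) 1173 = 1040 \cdot 1173 = 1219920$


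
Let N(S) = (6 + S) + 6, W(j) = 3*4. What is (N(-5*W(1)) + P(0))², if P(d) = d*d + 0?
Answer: 2304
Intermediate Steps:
W(j) = 12
P(d) = d² (P(d) = d² + 0 = d²)
N(S) = 12 + S
(N(-5*W(1)) + P(0))² = ((12 - 5*12) + 0²)² = ((12 - 60) + 0)² = (-48 + 0)² = (-48)² = 2304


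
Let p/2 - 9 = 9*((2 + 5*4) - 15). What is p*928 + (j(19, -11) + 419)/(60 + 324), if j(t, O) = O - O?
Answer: 51315107/384 ≈ 1.3363e+5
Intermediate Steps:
j(t, O) = 0
p = 144 (p = 18 + 2*(9*((2 + 5*4) - 15)) = 18 + 2*(9*((2 + 20) - 15)) = 18 + 2*(9*(22 - 15)) = 18 + 2*(9*7) = 18 + 2*63 = 18 + 126 = 144)
p*928 + (j(19, -11) + 419)/(60 + 324) = 144*928 + (0 + 419)/(60 + 324) = 133632 + 419/384 = 51315107/384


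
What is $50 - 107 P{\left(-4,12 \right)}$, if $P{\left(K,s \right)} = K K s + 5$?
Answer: $-21029$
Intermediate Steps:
$P{\left(K,s \right)} = 5 + s K^{2}$ ($P{\left(K,s \right)} = K^{2} s + 5 = s K^{2} + 5 = 5 + s K^{2}$)
$50 - 107 P{\left(-4,12 \right)} = 50 - 107 \left(5 + 12 \left(-4\right)^{2}\right) = 50 - 107 \left(5 + 12 \cdot 16\right) = 50 - 107 \left(5 + 192\right) = 50 - 21079 = -21029$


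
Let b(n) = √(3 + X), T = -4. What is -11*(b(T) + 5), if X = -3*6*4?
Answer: -55 - 11*I*√69 ≈ -55.0 - 91.373*I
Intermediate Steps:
X = -72 (X = -18*4 = -72)
b(n) = I*√69 (b(n) = √(3 - 72) = √(-69) = I*√69)
-11*(b(T) + 5) = -11*(I*√69 + 5) = -11*(5 + I*√69) = -55 - 11*I*√69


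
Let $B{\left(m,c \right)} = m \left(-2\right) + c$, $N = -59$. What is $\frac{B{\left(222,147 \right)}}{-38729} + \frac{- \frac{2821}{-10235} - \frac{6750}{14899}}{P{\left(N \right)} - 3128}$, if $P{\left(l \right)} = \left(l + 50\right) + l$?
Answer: $\frac{145794397079839}{18875046110183260} \approx 0.0077242$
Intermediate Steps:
$B{\left(m,c \right)} = c - 2 m$ ($B{\left(m,c \right)} = - 2 m + c = c - 2 m$)
$P{\left(l \right)} = 50 + 2 l$ ($P{\left(l \right)} = \left(50 + l\right) + l = 50 + 2 l$)
$\frac{B{\left(222,147 \right)}}{-38729} + \frac{- \frac{2821}{-10235} - \frac{6750}{14899}}{P{\left(N \right)} - 3128} = \frac{147 - 444}{-38729} + \frac{- \frac{2821}{-10235} - \frac{6750}{14899}}{\left(50 + 2 \left(-59\right)\right) - 3128} = \left(147 - 444\right) \left(- \frac{1}{38729}\right) + \frac{\left(-2821\right) \left(- \frac{1}{10235}\right) - \frac{6750}{14899}}{\left(50 - 118\right) - 3128} = \left(-297\right) \left(- \frac{1}{38729}\right) + \frac{\frac{2821}{10235} - \frac{6750}{14899}}{-68 - 3128} = \frac{297}{38729} - \frac{27056171}{152491265 \left(-3196\right)} = \frac{297}{38729} - - \frac{27056171}{487362082940} = \frac{297}{38729} + \frac{27056171}{487362082940} = \frac{145794397079839}{18875046110183260}$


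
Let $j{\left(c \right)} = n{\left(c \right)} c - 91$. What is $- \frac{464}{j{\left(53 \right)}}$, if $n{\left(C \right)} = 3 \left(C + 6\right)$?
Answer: $- \frac{232}{4645} \approx -0.049946$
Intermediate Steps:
$n{\left(C \right)} = 18 + 3 C$ ($n{\left(C \right)} = 3 \left(6 + C\right) = 18 + 3 C$)
$j{\left(c \right)} = -91 + c \left(18 + 3 c\right)$ ($j{\left(c \right)} = \left(18 + 3 c\right) c - 91 = c \left(18 + 3 c\right) - 91 = -91 + c \left(18 + 3 c\right)$)
$- \frac{464}{j{\left(53 \right)}} = - \frac{464}{-91 + 3 \cdot 53 \left(6 + 53\right)} = - \frac{464}{-91 + 3 \cdot 53 \cdot 59} = - \frac{464}{-91 + 9381} = - \frac{464}{9290} = \left(-464\right) \frac{1}{9290} = - \frac{232}{4645}$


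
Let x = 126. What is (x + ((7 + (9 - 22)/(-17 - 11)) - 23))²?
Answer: 9566649/784 ≈ 12202.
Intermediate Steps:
(x + ((7 + (9 - 22)/(-17 - 11)) - 23))² = (126 + ((7 + (9 - 22)/(-17 - 11)) - 23))² = (126 + ((7 - 13/(-28)) - 23))² = (126 + ((7 - 13*(-1/28)) - 23))² = (126 + ((7 + 13/28) - 23))² = (126 + (209/28 - 23))² = (126 - 435/28)² = (3093/28)² = 9566649/784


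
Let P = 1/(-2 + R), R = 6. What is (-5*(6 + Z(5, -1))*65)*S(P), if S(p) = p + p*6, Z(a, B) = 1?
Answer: -15925/4 ≈ -3981.3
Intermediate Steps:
P = ¼ (P = 1/(-2 + 6) = 1/4 = ¼ ≈ 0.25000)
S(p) = 7*p (S(p) = p + 6*p = 7*p)
(-5*(6 + Z(5, -1))*65)*S(P) = (-5*(6 + 1)*65)*(7*(¼)) = (-5*7*65)*(7/4) = -35*65*(7/4) = -2275*7/4 = -15925/4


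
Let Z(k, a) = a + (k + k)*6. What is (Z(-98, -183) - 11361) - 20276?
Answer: -32996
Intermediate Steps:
Z(k, a) = a + 12*k (Z(k, a) = a + (2*k)*6 = a + 12*k)
(Z(-98, -183) - 11361) - 20276 = ((-183 + 12*(-98)) - 11361) - 20276 = ((-183 - 1176) - 11361) - 20276 = (-1359 - 11361) - 20276 = -12720 - 20276 = -32996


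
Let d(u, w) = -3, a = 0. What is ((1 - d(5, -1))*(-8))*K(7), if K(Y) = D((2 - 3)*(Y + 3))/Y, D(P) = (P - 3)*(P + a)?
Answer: -4160/7 ≈ -594.29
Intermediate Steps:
D(P) = P*(-3 + P) (D(P) = (P - 3)*(P + 0) = (-3 + P)*P = P*(-3 + P))
K(Y) = (-6 - Y)*(-3 - Y)/Y (K(Y) = (((2 - 3)*(Y + 3))*(-3 + (2 - 3)*(Y + 3)))/Y = ((-(3 + Y))*(-3 - (3 + Y)))/Y = ((-3 - Y)*(-3 + (-3 - Y)))/Y = ((-3 - Y)*(-6 - Y))/Y = ((-6 - Y)*(-3 - Y))/Y = (-6 - Y)*(-3 - Y)/Y)
((1 - d(5, -1))*(-8))*K(7) = ((1 - 1*(-3))*(-8))*(9 + 7 + 18/7) = ((1 + 3)*(-8))*(9 + 7 + 18*(1/7)) = (4*(-8))*(9 + 7 + 18/7) = -32*130/7 = -4160/7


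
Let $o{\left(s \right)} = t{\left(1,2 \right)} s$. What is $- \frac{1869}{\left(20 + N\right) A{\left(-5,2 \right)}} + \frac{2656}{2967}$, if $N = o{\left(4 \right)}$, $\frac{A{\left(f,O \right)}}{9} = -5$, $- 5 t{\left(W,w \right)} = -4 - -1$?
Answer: $\frac{130517}{47472} \approx 2.7493$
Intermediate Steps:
$t{\left(W,w \right)} = \frac{3}{5}$ ($t{\left(W,w \right)} = - \frac{-4 - -1}{5} = - \frac{-4 + 1}{5} = \left(- \frac{1}{5}\right) \left(-3\right) = \frac{3}{5}$)
$A{\left(f,O \right)} = -45$ ($A{\left(f,O \right)} = 9 \left(-5\right) = -45$)
$o{\left(s \right)} = \frac{3 s}{5}$
$N = \frac{12}{5}$ ($N = \frac{3}{5} \cdot 4 = \frac{12}{5} \approx 2.4$)
$- \frac{1869}{\left(20 + N\right) A{\left(-5,2 \right)}} + \frac{2656}{2967} = - \frac{1869}{\left(20 + \frac{12}{5}\right) \left(-45\right)} + \frac{2656}{2967} = - \frac{1869}{\frac{112}{5} \left(-45\right)} + 2656 \cdot \frac{1}{2967} = - \frac{1869}{-1008} + \frac{2656}{2967} = \left(-1869\right) \left(- \frac{1}{1008}\right) + \frac{2656}{2967} = \frac{89}{48} + \frac{2656}{2967} = \frac{130517}{47472}$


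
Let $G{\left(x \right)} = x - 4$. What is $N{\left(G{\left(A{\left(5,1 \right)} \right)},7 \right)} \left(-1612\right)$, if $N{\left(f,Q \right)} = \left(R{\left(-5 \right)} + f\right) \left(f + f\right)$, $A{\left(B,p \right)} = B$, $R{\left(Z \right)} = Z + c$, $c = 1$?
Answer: $9672$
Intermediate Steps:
$R{\left(Z \right)} = 1 + Z$ ($R{\left(Z \right)} = Z + 1 = 1 + Z$)
$G{\left(x \right)} = -4 + x$
$N{\left(f,Q \right)} = 2 f \left(-4 + f\right)$ ($N{\left(f,Q \right)} = \left(\left(1 - 5\right) + f\right) \left(f + f\right) = \left(-4 + f\right) 2 f = 2 f \left(-4 + f\right)$)
$N{\left(G{\left(A{\left(5,1 \right)} \right)},7 \right)} \left(-1612\right) = 2 \left(-4 + 5\right) \left(-4 + \left(-4 + 5\right)\right) \left(-1612\right) = 2 \cdot 1 \left(-4 + 1\right) \left(-1612\right) = 2 \cdot 1 \left(-3\right) \left(-1612\right) = \left(-6\right) \left(-1612\right) = 9672$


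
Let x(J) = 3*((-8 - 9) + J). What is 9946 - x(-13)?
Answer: 10036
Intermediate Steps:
x(J) = -51 + 3*J (x(J) = 3*(-17 + J) = -51 + 3*J)
9946 - x(-13) = 9946 - (-51 + 3*(-13)) = 9946 - (-51 - 39) = 9946 - 1*(-90) = 9946 + 90 = 10036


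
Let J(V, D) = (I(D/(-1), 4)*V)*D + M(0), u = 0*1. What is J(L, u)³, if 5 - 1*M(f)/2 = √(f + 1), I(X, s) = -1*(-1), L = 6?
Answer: 512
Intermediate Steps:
u = 0
I(X, s) = 1
M(f) = 10 - 2*√(1 + f) (M(f) = 10 - 2*√(f + 1) = 10 - 2*√(1 + f))
J(V, D) = 8 + D*V (J(V, D) = (1*V)*D + (10 - 2*√(1 + 0)) = V*D + (10 - 2*√1) = D*V + (10 - 2*1) = D*V + (10 - 2) = D*V + 8 = 8 + D*V)
J(L, u)³ = (8 + 0*6)³ = (8 + 0)³ = 8³ = 512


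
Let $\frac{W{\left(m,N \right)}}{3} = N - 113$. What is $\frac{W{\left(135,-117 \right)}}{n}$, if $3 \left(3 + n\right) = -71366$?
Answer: $\frac{414}{14275} \approx 0.029002$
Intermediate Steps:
$W{\left(m,N \right)} = -339 + 3 N$ ($W{\left(m,N \right)} = 3 \left(N - 113\right) = 3 \left(-113 + N\right) = -339 + 3 N$)
$n = - \frac{71375}{3}$ ($n = -3 + \frac{1}{3} \left(-71366\right) = -3 - \frac{71366}{3} = - \frac{71375}{3} \approx -23792.0$)
$\frac{W{\left(135,-117 \right)}}{n} = \frac{-339 + 3 \left(-117\right)}{- \frac{71375}{3}} = \left(-339 - 351\right) \left(- \frac{3}{71375}\right) = \left(-690\right) \left(- \frac{3}{71375}\right) = \frac{414}{14275}$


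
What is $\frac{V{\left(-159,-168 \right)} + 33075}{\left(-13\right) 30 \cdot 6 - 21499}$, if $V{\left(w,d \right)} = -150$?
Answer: $- \frac{32925}{23839} \approx -1.3811$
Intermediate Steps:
$\frac{V{\left(-159,-168 \right)} + 33075}{\left(-13\right) 30 \cdot 6 - 21499} = \frac{-150 + 33075}{\left(-13\right) 30 \cdot 6 - 21499} = \frac{32925}{\left(-390\right) 6 - 21499} = \frac{32925}{-2340 - 21499} = \frac{32925}{-23839} = 32925 \left(- \frac{1}{23839}\right) = - \frac{32925}{23839}$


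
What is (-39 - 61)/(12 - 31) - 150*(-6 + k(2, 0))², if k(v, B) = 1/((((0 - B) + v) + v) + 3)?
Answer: -4785950/931 ≈ -5140.7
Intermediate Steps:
k(v, B) = 1/(3 - B + 2*v) (k(v, B) = 1/(((-B + v) + v) + 3) = 1/(((v - B) + v) + 3) = 1/((-B + 2*v) + 3) = 1/(3 - B + 2*v))
(-39 - 61)/(12 - 31) - 150*(-6 + k(2, 0))² = (-39 - 61)/(12 - 31) - 150*(-6 + 1/(3 - 1*0 + 2*2))² = -100/(-19) - 150*(-6 + 1/(3 + 0 + 4))² = -100*(-1/19) - 150*(-6 + 1/7)² = 100/19 - 150*(-6 + ⅐)² = 100/19 - 150*(-41/7)² = 100/19 - 150*1681/49 = 100/19 - 252150/49 = -4785950/931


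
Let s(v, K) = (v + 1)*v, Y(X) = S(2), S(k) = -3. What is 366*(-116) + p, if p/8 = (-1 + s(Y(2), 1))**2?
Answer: -42256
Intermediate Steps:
Y(X) = -3
s(v, K) = v*(1 + v) (s(v, K) = (1 + v)*v = v*(1 + v))
p = 200 (p = 8*(-1 - 3*(1 - 3))**2 = 8*(-1 - 3*(-2))**2 = 8*(-1 + 6)**2 = 8*5**2 = 8*25 = 200)
366*(-116) + p = 366*(-116) + 200 = -42456 + 200 = -42256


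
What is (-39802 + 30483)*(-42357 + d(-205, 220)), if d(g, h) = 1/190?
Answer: 74997718451/190 ≈ 3.9472e+8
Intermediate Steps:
d(g, h) = 1/190
(-39802 + 30483)*(-42357 + d(-205, 220)) = (-39802 + 30483)*(-42357 + 1/190) = -9319*(-8047829/190) = 74997718451/190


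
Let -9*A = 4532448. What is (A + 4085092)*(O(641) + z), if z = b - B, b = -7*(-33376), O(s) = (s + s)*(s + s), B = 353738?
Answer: 5456101254760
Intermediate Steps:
A = -1510816/3 (A = -1/9*4532448 = -1510816/3 ≈ -5.0361e+5)
O(s) = 4*s**2 (O(s) = (2*s)*(2*s) = 4*s**2)
b = 233632
z = -120106 (z = 233632 - 1*353738 = 233632 - 353738 = -120106)
(A + 4085092)*(O(641) + z) = (-1510816/3 + 4085092)*(4*641**2 - 120106) = 10744460*(4*410881 - 120106)/3 = 10744460*(1643524 - 120106)/3 = (10744460/3)*1523418 = 5456101254760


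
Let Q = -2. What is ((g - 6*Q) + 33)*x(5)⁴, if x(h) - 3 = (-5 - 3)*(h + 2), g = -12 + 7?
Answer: 315619240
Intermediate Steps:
g = -5
x(h) = -13 - 8*h (x(h) = 3 + (-5 - 3)*(h + 2) = 3 - 8*(2 + h) = 3 + (-16 - 8*h) = -13 - 8*h)
((g - 6*Q) + 33)*x(5)⁴ = ((-5 - 6*(-2)) + 33)*(-13 - 8*5)⁴ = ((-5 - 1*(-12)) + 33)*(-13 - 40)⁴ = ((-5 + 12) + 33)*(-53)⁴ = (7 + 33)*7890481 = 40*7890481 = 315619240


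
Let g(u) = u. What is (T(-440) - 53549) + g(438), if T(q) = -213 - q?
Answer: -52884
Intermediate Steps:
(T(-440) - 53549) + g(438) = ((-213 - 1*(-440)) - 53549) + 438 = ((-213 + 440) - 53549) + 438 = (227 - 53549) + 438 = -53322 + 438 = -52884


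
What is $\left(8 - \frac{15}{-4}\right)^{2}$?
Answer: $\frac{2209}{16} \approx 138.06$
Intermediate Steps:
$\left(8 - \frac{15}{-4}\right)^{2} = \left(8 - - \frac{15}{4}\right)^{2} = \left(8 + \frac{15}{4}\right)^{2} = \left(\frac{47}{4}\right)^{2} = \frac{2209}{16}$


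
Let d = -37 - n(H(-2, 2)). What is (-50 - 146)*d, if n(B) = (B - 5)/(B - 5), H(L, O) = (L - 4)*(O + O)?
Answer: 7448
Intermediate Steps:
H(L, O) = 2*O*(-4 + L) (H(L, O) = (-4 + L)*(2*O) = 2*O*(-4 + L))
n(B) = 1 (n(B) = (-5 + B)/(-5 + B) = 1)
d = -38 (d = -37 - 1*1 = -37 - 1 = -38)
(-50 - 146)*d = (-50 - 146)*(-38) = -196*(-38) = 7448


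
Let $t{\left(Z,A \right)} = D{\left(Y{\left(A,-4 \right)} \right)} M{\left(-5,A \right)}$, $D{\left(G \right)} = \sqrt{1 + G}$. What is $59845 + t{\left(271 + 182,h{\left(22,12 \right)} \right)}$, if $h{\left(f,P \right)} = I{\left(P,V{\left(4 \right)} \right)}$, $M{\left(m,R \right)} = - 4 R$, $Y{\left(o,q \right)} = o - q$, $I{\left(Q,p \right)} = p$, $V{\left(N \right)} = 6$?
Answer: $59845 - 24 \sqrt{11} \approx 59765.0$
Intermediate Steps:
$h{\left(f,P \right)} = 6$
$t{\left(Z,A \right)} = - 4 A \sqrt{5 + A}$ ($t{\left(Z,A \right)} = \sqrt{1 + \left(A - -4\right)} \left(- 4 A\right) = \sqrt{1 + \left(A + 4\right)} \left(- 4 A\right) = \sqrt{1 + \left(4 + A\right)} \left(- 4 A\right) = \sqrt{5 + A} \left(- 4 A\right) = - 4 A \sqrt{5 + A}$)
$59845 + t{\left(271 + 182,h{\left(22,12 \right)} \right)} = 59845 - 24 \sqrt{5 + 6} = 59845 - 24 \sqrt{11}$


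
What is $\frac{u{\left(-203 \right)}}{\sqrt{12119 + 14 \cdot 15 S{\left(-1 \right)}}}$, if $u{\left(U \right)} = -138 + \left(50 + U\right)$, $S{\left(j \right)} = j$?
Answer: $- \frac{291 \sqrt{11909}}{11909} \approx -2.6666$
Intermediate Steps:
$u{\left(U \right)} = -88 + U$
$\frac{u{\left(-203 \right)}}{\sqrt{12119 + 14 \cdot 15 S{\left(-1 \right)}}} = \frac{-88 - 203}{\sqrt{12119 + 14 \cdot 15 \left(-1\right)}} = - \frac{291}{\sqrt{12119 + 210 \left(-1\right)}} = - \frac{291}{\sqrt{12119 - 210}} = - \frac{291}{\sqrt{11909}} = - 291 \frac{\sqrt{11909}}{11909} = - \frac{291 \sqrt{11909}}{11909}$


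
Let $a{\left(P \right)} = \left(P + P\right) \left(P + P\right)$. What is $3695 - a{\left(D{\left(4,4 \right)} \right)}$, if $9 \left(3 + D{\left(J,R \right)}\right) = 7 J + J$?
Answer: $\frac{299195}{81} \approx 3693.8$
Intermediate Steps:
$D{\left(J,R \right)} = -3 + \frac{8 J}{9}$ ($D{\left(J,R \right)} = -3 + \frac{7 J + J}{9} = -3 + \frac{8 J}{9}$)
$a{\left(P \right)} = 4 P^{2}$ ($a{\left(P \right)} = 2 P 2 P = 4 P^{2}$)
$3695 - a{\left(D{\left(4,4 \right)} \right)} = 3695 - 4 \left(-3 + \frac{8}{9} \cdot 4\right)^{2} = 3695 - 4 \left(-3 + \frac{32}{9}\right)^{2} = 3695 - 4 \left(\frac{5}{9}\right)^{2} = 3695 - 4 \cdot \frac{25}{81} = 3695 - \frac{100}{81} = \frac{299195}{81}$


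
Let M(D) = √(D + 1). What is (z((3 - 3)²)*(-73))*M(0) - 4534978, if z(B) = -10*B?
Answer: -4534978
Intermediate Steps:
M(D) = √(1 + D)
(z((3 - 3)²)*(-73))*M(0) - 4534978 = (-10*(3 - 3)²*(-73))*√(1 + 0) - 4534978 = (-10*0²*(-73))*√1 - 4534978 = (-10*0*(-73))*1 - 4534978 = (0*(-73))*1 - 4534978 = 0*1 - 4534978 = 0 - 4534978 = -4534978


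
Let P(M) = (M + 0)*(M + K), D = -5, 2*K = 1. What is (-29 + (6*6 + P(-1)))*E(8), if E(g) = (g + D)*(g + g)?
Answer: 360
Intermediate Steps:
K = ½ (K = (½)*1 = ½ ≈ 0.50000)
P(M) = M*(½ + M) (P(M) = (M + 0)*(M + ½) = M*(½ + M))
E(g) = 2*g*(-5 + g) (E(g) = (g - 5)*(g + g) = (-5 + g)*(2*g) = 2*g*(-5 + g))
(-29 + (6*6 + P(-1)))*E(8) = (-29 + (6*6 - (½ - 1)))*(2*8*(-5 + 8)) = (-29 + (36 - 1*(-½)))*(2*8*3) = (-29 + (36 + ½))*48 = (-29 + 73/2)*48 = (15/2)*48 = 360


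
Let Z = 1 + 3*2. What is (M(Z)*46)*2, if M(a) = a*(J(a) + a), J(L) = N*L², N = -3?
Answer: -90160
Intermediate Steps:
Z = 7 (Z = 1 + 6 = 7)
J(L) = -3*L²
M(a) = a*(a - 3*a²) (M(a) = a*(-3*a² + a) = a*(a - 3*a²))
(M(Z)*46)*2 = ((7²*(1 - 3*7))*46)*2 = ((49*(1 - 21))*46)*2 = ((49*(-20))*46)*2 = -980*46*2 = -45080*2 = -90160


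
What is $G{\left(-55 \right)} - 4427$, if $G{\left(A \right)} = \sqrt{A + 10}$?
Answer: $-4427 + 3 i \sqrt{5} \approx -4427.0 + 6.7082 i$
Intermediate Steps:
$G{\left(A \right)} = \sqrt{10 + A}$
$G{\left(-55 \right)} - 4427 = \sqrt{10 - 55} - 4427 = \sqrt{-45} - 4427 = 3 i \sqrt{5} - 4427 = -4427 + 3 i \sqrt{5}$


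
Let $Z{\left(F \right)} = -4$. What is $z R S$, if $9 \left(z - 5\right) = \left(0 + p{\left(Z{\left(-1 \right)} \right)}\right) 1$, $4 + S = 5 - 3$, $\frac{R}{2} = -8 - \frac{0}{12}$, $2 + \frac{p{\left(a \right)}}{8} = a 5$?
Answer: $- \frac{4192}{9} \approx -465.78$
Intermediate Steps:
$p{\left(a \right)} = -16 + 40 a$ ($p{\left(a \right)} = -16 + 8 a 5 = -16 + 8 \cdot 5 a = -16 + 40 a$)
$R = -16$ ($R = 2 \left(-8 - \frac{0}{12}\right) = 2 \left(-8 - 0 \cdot \frac{1}{12}\right) = 2 \left(-8 - 0\right) = 2 \left(-8 + 0\right) = 2 \left(-8\right) = -16$)
$S = -2$ ($S = -4 + \left(5 - 3\right) = -4 + 2 = -2$)
$z = - \frac{131}{9}$ ($z = 5 + \frac{\left(0 + \left(-16 + 40 \left(-4\right)\right)\right) 1}{9} = 5 + \frac{\left(0 - 176\right) 1}{9} = 5 + \frac{\left(-176\right) 1}{9} = 5 + \frac{1}{9} \left(-176\right) = 5 - \frac{176}{9} = - \frac{131}{9} \approx -14.556$)
$z R S = \left(- \frac{131}{9}\right) \left(-16\right) \left(-2\right) = \frac{2096}{9} \left(-2\right) = - \frac{4192}{9}$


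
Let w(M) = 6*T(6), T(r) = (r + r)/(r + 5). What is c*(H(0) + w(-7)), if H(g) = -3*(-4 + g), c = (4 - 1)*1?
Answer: 612/11 ≈ 55.636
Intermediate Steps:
T(r) = 2*r/(5 + r) (T(r) = (2*r)/(5 + r) = 2*r/(5 + r))
c = 3 (c = 3*1 = 3)
w(M) = 72/11 (w(M) = 6*(2*6/(5 + 6)) = 6*(2*6/11) = 6*(2*6*(1/11)) = 6*(12/11) = 72/11)
H(g) = 12 - 3*g
c*(H(0) + w(-7)) = 3*((12 - 3*0) + 72/11) = 3*((12 + 0) + 72/11) = 3*(12 + 72/11) = 3*(204/11) = 612/11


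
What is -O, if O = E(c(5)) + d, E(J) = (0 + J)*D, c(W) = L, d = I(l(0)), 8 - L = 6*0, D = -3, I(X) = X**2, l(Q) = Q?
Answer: 24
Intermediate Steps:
L = 8 (L = 8 - 6*0 = 8 - 1*0 = 8 + 0 = 8)
d = 0 (d = 0**2 = 0)
c(W) = 8
E(J) = -3*J (E(J) = (0 + J)*(-3) = J*(-3) = -3*J)
O = -24 (O = -3*8 + 0 = -24 + 0 = -24)
-O = -1*(-24) = 24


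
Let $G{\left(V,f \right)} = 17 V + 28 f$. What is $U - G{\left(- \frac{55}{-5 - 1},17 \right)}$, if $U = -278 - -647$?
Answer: $- \frac{1577}{6} \approx -262.83$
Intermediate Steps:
$U = 369$ ($U = -278 + 647 = 369$)
$U - G{\left(- \frac{55}{-5 - 1},17 \right)} = 369 - \left(17 \left(- \frac{55}{-5 - 1}\right) + 28 \cdot 17\right) = 369 - \left(17 \left(- \frac{55}{-5 - 1}\right) + 476\right) = 369 - \left(17 \left(- \frac{55}{-6}\right) + 476\right) = 369 - \left(17 \left(\left(-55\right) \left(- \frac{1}{6}\right)\right) + 476\right) = 369 - \left(17 \cdot \frac{55}{6} + 476\right) = 369 - \left(\frac{935}{6} + 476\right) = 369 - \frac{3791}{6} = - \frac{1577}{6}$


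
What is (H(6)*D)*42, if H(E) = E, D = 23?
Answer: 5796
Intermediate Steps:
(H(6)*D)*42 = (6*23)*42 = 138*42 = 5796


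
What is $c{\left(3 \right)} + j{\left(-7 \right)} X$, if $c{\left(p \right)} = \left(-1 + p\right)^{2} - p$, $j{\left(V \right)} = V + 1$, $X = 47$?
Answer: $-281$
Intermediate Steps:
$j{\left(V \right)} = 1 + V$
$c{\left(3 \right)} + j{\left(-7 \right)} X = \left(\left(-1 + 3\right)^{2} - 3\right) + \left(1 - 7\right) 47 = \left(2^{2} - 3\right) - 282 = \left(4 - 3\right) - 282 = 1 - 282 = -281$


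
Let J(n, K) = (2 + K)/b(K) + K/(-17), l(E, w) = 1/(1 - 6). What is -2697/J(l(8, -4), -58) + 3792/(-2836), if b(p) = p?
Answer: -944747073/1530022 ≈ -617.47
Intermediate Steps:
l(E, w) = -⅕ (l(E, w) = 1/(-5) = -⅕)
J(n, K) = -K/17 + (2 + K)/K (J(n, K) = (2 + K)/K + K/(-17) = (2 + K)/K + K*(-1/17) = (2 + K)/K - K/17 = -K/17 + (2 + K)/K)
-2697/J(l(8, -4), -58) + 3792/(-2836) = -2697/(1 + 2/(-58) - 1/17*(-58)) + 3792/(-2836) = -2697/(1 + 2*(-1/58) + 58/17) + 3792*(-1/2836) = -2697/(1 - 1/29 + 58/17) - 948/709 = -2697/2158/493 - 948/709 = -2697*493/2158 - 948/709 = -1329621/2158 - 948/709 = -944747073/1530022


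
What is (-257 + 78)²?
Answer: 32041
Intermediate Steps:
(-257 + 78)² = (-179)² = 32041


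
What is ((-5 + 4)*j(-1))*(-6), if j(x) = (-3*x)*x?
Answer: -18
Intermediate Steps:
j(x) = -3*x**2
((-5 + 4)*j(-1))*(-6) = ((-5 + 4)*(-3*(-1)**2))*(-6) = -(-3)*(-6) = -1*(-3)*(-6) = 3*(-6) = -18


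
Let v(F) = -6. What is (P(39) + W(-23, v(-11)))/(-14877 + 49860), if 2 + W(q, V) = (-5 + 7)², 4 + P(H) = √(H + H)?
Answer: -2/34983 + √78/34983 ≈ 0.00019529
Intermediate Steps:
P(H) = -4 + √2*√H (P(H) = -4 + √(H + H) = -4 + √(2*H) = -4 + √2*√H)
W(q, V) = 2 (W(q, V) = -2 + (-5 + 7)² = -2 + 2² = -2 + 4 = 2)
(P(39) + W(-23, v(-11)))/(-14877 + 49860) = ((-4 + √2*√39) + 2)/(-14877 + 49860) = ((-4 + √78) + 2)/34983 = (-2 + √78)*(1/34983) = -2/34983 + √78/34983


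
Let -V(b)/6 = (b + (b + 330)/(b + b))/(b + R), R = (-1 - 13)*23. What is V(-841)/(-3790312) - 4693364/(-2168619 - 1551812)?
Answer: 1338418559975989699/1060963817152120552 ≈ 1.2615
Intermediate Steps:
R = -322 (R = -14*23 = -322)
V(b) = -6*(b + (330 + b)/(2*b))/(-322 + b) (V(b) = -6*(b + (b + 330)/(b + b))/(b - 322) = -6*(b + (330 + b)/((2*b)))/(-322 + b) = -6*(b + (330 + b)*(1/(2*b)))/(-322 + b) = -6*(b + (330 + b)/(2*b))/(-322 + b))
V(-841)/(-3790312) - 4693364/(-2168619 - 1551812) = (3*(-330 - 1*(-841) - 2*(-841)²)/(-841*(-322 - 841)))/(-3790312) - 4693364/(-2168619 - 1551812) = (3*(-1/841)*(-330 + 841 - 2*707281)/(-1163))*(-1/3790312) - 4693364/(-3720431) = (3*(-1/841)*(-1/1163)*(-330 + 841 - 1414562))*(-1/3790312) - 4693364*(-1/3720431) = (3*(-1/841)*(-1/1163)*(-1414051))*(-1/3790312) + 361028/286187 = -4242153/978083*(-1/3790312) + 361028/286187 = 4242153/3707239731896 + 361028/286187 = 1338418559975989699/1060963817152120552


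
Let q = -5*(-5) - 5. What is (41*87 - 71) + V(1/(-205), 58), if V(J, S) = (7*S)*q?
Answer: 11616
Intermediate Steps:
q = 20 (q = 25 - 5 = 20)
V(J, S) = 140*S (V(J, S) = (7*S)*20 = 140*S)
(41*87 - 71) + V(1/(-205), 58) = (41*87 - 71) + 140*58 = (3567 - 71) + 8120 = 3496 + 8120 = 11616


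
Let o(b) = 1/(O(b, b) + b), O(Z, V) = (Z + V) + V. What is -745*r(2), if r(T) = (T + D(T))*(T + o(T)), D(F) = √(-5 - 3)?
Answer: -12665/4 - 12665*I*√2/4 ≈ -3166.3 - 4477.8*I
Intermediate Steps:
O(Z, V) = Z + 2*V (O(Z, V) = (V + Z) + V = Z + 2*V)
o(b) = 1/(4*b) (o(b) = 1/((b + 2*b) + b) = 1/(3*b + b) = 1/(4*b))
D(F) = 2*I*√2 (D(F) = √(-8) = 2*I*√2)
r(T) = (T + 1/(4*T))*(T + 2*I*√2) (r(T) = (T + 2*I*√2)*(T + 1/(4*T)) = (T + 1/(4*T))*(T + 2*I*√2))
-745*r(2) = -745*(¼ + 2² + (½)*I*√2/2 + 2*I*2*√2) = -745*(¼ + 4 + (½)*I*√2*(½) + 4*I*√2) = -745*(¼ + 4 + I*√2/4 + 4*I*√2) = -745*(17/4 + 17*I*√2/4) = -12665/4 - 12665*I*√2/4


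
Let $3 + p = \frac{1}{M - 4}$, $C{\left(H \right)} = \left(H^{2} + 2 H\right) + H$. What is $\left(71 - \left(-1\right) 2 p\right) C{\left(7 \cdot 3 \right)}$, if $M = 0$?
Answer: $32508$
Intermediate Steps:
$C{\left(H \right)} = H^{2} + 3 H$
$p = - \frac{13}{4}$ ($p = -3 + \frac{1}{0 - 4} = -3 + \frac{1}{-4} = -3 - \frac{1}{4} = - \frac{13}{4} \approx -3.25$)
$\left(71 - \left(-1\right) 2 p\right) C{\left(7 \cdot 3 \right)} = \left(71 - \left(-1\right) 2 \left(- \frac{13}{4}\right)\right) 7 \cdot 3 \left(3 + 7 \cdot 3\right) = \left(71 - \left(-2\right) \left(- \frac{13}{4}\right)\right) 21 \left(3 + 21\right) = \left(71 - \frac{13}{2}\right) 21 \cdot 24 = \left(71 - \frac{13}{2}\right) 504 = \frac{129}{2} \cdot 504 = 32508$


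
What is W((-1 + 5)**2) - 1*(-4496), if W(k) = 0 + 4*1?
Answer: 4500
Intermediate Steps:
W(k) = 4 (W(k) = 0 + 4 = 4)
W((-1 + 5)**2) - 1*(-4496) = 4 - 1*(-4496) = 4 + 4496 = 4500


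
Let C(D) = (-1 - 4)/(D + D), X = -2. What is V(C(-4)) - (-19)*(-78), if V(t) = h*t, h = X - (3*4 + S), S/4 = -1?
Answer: -5953/4 ≈ -1488.3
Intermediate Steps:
S = -4 (S = 4*(-1) = -4)
C(D) = -5/(2*D) (C(D) = -5*1/(2*D) = -5/(2*D))
h = -10 (h = -2 - (3*4 - 4) = -2 - (12 - 4) = -2 - 1*8 = -2 - 8 = -10)
V(t) = -10*t
V(C(-4)) - (-19)*(-78) = -(-25)/(-4) - (-19)*(-78) = -(-25)*(-1)/4 - 1*1482 = -10*5/8 - 1482 = -25/4 - 1482 = -5953/4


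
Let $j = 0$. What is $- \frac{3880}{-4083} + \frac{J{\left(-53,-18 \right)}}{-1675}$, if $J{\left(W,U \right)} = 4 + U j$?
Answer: $\frac{6482668}{6839025} \approx 0.94789$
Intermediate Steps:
$J{\left(W,U \right)} = 4$ ($J{\left(W,U \right)} = 4 + U 0 = 4 + 0 = 4$)
$- \frac{3880}{-4083} + \frac{J{\left(-53,-18 \right)}}{-1675} = - \frac{3880}{-4083} + \frac{4}{-1675} = \left(-3880\right) \left(- \frac{1}{4083}\right) + 4 \left(- \frac{1}{1675}\right) = \frac{3880}{4083} - \frac{4}{1675} = \frac{6482668}{6839025}$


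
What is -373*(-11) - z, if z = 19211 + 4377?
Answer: -19485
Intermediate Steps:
z = 23588
-373*(-11) - z = -373*(-11) - 1*23588 = 4103 - 23588 = -19485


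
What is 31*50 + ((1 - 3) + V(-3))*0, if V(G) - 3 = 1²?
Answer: 1550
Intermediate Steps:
V(G) = 4 (V(G) = 3 + 1² = 3 + 1 = 4)
31*50 + ((1 - 3) + V(-3))*0 = 31*50 + ((1 - 3) + 4)*0 = 1550 + (-2 + 4)*0 = 1550 + 2*0 = 1550 + 0 = 1550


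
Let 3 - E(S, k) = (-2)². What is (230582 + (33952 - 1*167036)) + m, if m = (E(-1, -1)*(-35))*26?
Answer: 98408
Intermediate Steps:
E(S, k) = -1 (E(S, k) = 3 - 1*(-2)² = 3 - 1*4 = 3 - 4 = -1)
m = 910 (m = -1*(-35)*26 = 35*26 = 910)
(230582 + (33952 - 1*167036)) + m = (230582 + (33952 - 1*167036)) + 910 = (230582 + (33952 - 167036)) + 910 = (230582 - 133084) + 910 = 97498 + 910 = 98408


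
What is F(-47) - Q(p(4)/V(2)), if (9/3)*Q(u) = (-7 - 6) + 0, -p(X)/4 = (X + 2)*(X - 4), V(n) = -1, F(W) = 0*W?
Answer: 13/3 ≈ 4.3333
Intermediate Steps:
F(W) = 0
p(X) = -4*(-4 + X)*(2 + X) (p(X) = -4*(X + 2)*(X - 4) = -4*(2 + X)*(-4 + X) = -4*(-4 + X)*(2 + X))
Q(u) = -13/3 (Q(u) = ((-7 - 6) + 0)/3 = (-13 + 0)/3 = (⅓)*(-13) = -13/3)
F(-47) - Q(p(4)/V(2)) = 0 - 1*(-13/3) = 0 + 13/3 = 13/3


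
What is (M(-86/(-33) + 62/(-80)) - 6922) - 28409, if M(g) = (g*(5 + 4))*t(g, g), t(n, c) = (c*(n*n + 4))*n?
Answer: -15551072549355003343/445273804800000 ≈ -34925.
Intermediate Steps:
t(n, c) = c*n*(4 + n²) (t(n, c) = (c*(n² + 4))*n = (c*(4 + n²))*n = c*n*(4 + n²))
M(g) = 9*g³*(4 + g²) (M(g) = (g*(5 + 4))*(g*g*(4 + g²)) = (g*9)*(g²*(4 + g²)) = (9*g)*(g²*(4 + g²)) = 9*g³*(4 + g²))
(M(-86/(-33) + 62/(-80)) - 6922) - 28409 = (9*(-86/(-33) + 62/(-80))³*(4 + (-86/(-33) + 62/(-80))²) - 6922) - 28409 = (9*(-86*(-1/33) + 62*(-1/80))³*(4 + (-86*(-1/33) + 62*(-1/80))²) - 6922) - 28409 = (9*(86/33 - 31/40)³*(4 + (86/33 - 31/40)²) - 6922) - 28409 = (9*(2417/1320)³*(4 + (2417/1320)²) - 6922) - 28409 = (9*(14119845713/2299968000)*(4 + 5841889/1742400) - 6922) - 28409 = (9*(14119845713/2299968000)*(12811489/1742400) - 6922) - 28409 = (180896248033796657/445273804800000 - 6922) - 28409 = -2901289028791803343/445273804800000 - 28409 = -15551072549355003343/445273804800000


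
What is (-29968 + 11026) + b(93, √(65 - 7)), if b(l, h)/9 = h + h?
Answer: -18942 + 18*√58 ≈ -18805.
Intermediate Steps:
b(l, h) = 18*h (b(l, h) = 9*(h + h) = 9*(2*h) = 18*h)
(-29968 + 11026) + b(93, √(65 - 7)) = (-29968 + 11026) + 18*√(65 - 7) = -18942 + 18*√58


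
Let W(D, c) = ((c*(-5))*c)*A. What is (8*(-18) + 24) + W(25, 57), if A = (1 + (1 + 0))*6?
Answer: -195060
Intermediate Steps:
A = 12 (A = (1 + 1)*6 = 2*6 = 12)
W(D, c) = -60*c² (W(D, c) = ((c*(-5))*c)*12 = ((-5*c)*c)*12 = -5*c²*12 = -60*c²)
(8*(-18) + 24) + W(25, 57) = (8*(-18) + 24) - 60*57² = (-144 + 24) - 60*3249 = -120 - 194940 = -195060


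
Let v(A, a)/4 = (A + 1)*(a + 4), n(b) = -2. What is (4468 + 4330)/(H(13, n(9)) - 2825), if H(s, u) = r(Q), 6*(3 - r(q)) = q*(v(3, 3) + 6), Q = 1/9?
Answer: -237546/76253 ≈ -3.1152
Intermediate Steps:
Q = 1/9 ≈ 0.11111
v(A, a) = 4*(1 + A)*(4 + a) (v(A, a) = 4*((A + 1)*(a + 4)) = 4*((1 + A)*(4 + a)) = 4*(1 + A)*(4 + a))
r(q) = 3 - 59*q/3 (r(q) = 3 - q*((16 + 4*3 + 16*3 + 4*3*3) + 6)/6 = 3 - q*((16 + 12 + 48 + 36) + 6)/6 = 3 - q*(112 + 6)/6 = 3 - q*118/6 = 3 - 59*q/3)
H(s, u) = 22/27 (H(s, u) = 3 - 59/3*1/9 = 3 - 59/27 = 22/27)
(4468 + 4330)/(H(13, n(9)) - 2825) = (4468 + 4330)/(22/27 - 2825) = 8798/(-76253/27) = 8798*(-27/76253) = -237546/76253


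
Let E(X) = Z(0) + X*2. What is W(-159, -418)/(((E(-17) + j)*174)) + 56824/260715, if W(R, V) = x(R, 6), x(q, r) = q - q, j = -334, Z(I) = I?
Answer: 56824/260715 ≈ 0.21795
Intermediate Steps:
E(X) = 2*X (E(X) = 0 + X*2 = 0 + 2*X = 2*X)
x(q, r) = 0
W(R, V) = 0
W(-159, -418)/(((E(-17) + j)*174)) + 56824/260715 = 0/(((2*(-17) - 334)*174)) + 56824/260715 = 0/(((-34 - 334)*174)) + 56824*(1/260715) = 0/((-368*174)) + 56824/260715 = 0/(-64032) + 56824/260715 = 0*(-1/64032) + 56824/260715 = 0 + 56824/260715 = 56824/260715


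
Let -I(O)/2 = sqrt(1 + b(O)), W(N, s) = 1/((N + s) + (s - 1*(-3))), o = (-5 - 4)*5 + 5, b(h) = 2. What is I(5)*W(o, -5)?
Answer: 2*sqrt(3)/47 ≈ 0.073704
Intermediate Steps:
o = -40 (o = -9*5 + 5 = -45 + 5 = -40)
W(N, s) = 1/(3 + N + 2*s) (W(N, s) = 1/((N + s) + (s + 3)) = 1/((N + s) + (3 + s)) = 1/(3 + N + 2*s))
I(O) = -2*sqrt(3) (I(O) = -2*sqrt(1 + 2) = -2*sqrt(3))
I(5)*W(o, -5) = (-2*sqrt(3))/(3 - 40 + 2*(-5)) = (-2*sqrt(3))/(3 - 40 - 10) = -2*sqrt(3)/(-47) = -2*sqrt(3)*(-1/47) = 2*sqrt(3)/47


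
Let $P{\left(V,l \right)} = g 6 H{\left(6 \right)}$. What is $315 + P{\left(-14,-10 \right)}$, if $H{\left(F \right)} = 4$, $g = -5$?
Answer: $195$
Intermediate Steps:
$P{\left(V,l \right)} = -120$ ($P{\left(V,l \right)} = \left(-5\right) 6 \cdot 4 = \left(-30\right) 4 = -120$)
$315 + P{\left(-14,-10 \right)} = 315 - 120 = 195$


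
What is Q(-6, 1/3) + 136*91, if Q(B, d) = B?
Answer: 12370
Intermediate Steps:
Q(-6, 1/3) + 136*91 = -6 + 136*91 = -6 + 12376 = 12370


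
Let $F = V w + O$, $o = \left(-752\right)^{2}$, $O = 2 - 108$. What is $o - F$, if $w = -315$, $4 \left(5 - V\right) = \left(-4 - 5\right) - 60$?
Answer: $\frac{2290475}{4} \approx 5.7262 \cdot 10^{5}$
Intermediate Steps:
$O = -106$ ($O = 2 - 108 = -106$)
$V = \frac{89}{4}$ ($V = 5 - \frac{\left(-4 - 5\right) - 60}{4} = 5 - \frac{-9 - 60}{4} = 5 - - \frac{69}{4} = 5 + \frac{69}{4} = \frac{89}{4} \approx 22.25$)
$o = 565504$
$F = - \frac{28459}{4}$ ($F = \frac{89}{4} \left(-315\right) - 106 = - \frac{28035}{4} - 106 = - \frac{28459}{4} \approx -7114.8$)
$o - F = 565504 - - \frac{28459}{4} = 565504 + \frac{28459}{4} = \frac{2290475}{4}$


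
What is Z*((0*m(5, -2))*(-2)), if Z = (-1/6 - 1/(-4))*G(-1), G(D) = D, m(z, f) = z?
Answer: 0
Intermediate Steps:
Z = -1/12 (Z = (-1/6 - 1/(-4))*(-1) = (-1*⅙ - 1*(-¼))*(-1) = (-⅙ + ¼)*(-1) = (1/12)*(-1) = -1/12 ≈ -0.083333)
Z*((0*m(5, -2))*(-2)) = -0*5*(-2)/12 = -0*(-2) = -1/12*0 = 0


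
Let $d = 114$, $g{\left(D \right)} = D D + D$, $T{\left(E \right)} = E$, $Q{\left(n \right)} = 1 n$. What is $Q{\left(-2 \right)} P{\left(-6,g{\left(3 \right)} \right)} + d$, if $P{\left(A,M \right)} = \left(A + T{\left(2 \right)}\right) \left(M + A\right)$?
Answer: $162$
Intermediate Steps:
$Q{\left(n \right)} = n$
$g{\left(D \right)} = D + D^{2}$ ($g{\left(D \right)} = D^{2} + D = D + D^{2}$)
$P{\left(A,M \right)} = \left(2 + A\right) \left(A + M\right)$ ($P{\left(A,M \right)} = \left(A + 2\right) \left(M + A\right) = \left(2 + A\right) \left(A + M\right)$)
$Q{\left(-2 \right)} P{\left(-6,g{\left(3 \right)} \right)} + d = - 2 \left(\left(-6\right)^{2} + 2 \left(-6\right) + 2 \cdot 3 \left(1 + 3\right) - 6 \cdot 3 \left(1 + 3\right)\right) + 114 = - 2 \left(36 - 12 + 2 \cdot 3 \cdot 4 - 6 \cdot 3 \cdot 4\right) + 114 = - 2 \left(36 - 12 + 2 \cdot 12 - 72\right) + 114 = - 2 \left(36 - 12 + 24 - 72\right) + 114 = \left(-2\right) \left(-24\right) + 114 = 48 + 114 = 162$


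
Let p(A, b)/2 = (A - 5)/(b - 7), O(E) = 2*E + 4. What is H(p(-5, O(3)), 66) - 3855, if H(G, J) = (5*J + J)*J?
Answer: 22281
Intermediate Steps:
O(E) = 4 + 2*E
p(A, b) = 2*(-5 + A)/(-7 + b) (p(A, b) = 2*((A - 5)/(b - 7)) = 2*((-5 + A)/(-7 + b)) = 2*(-5 + A)/(-7 + b))
H(G, J) = 6*J**2 (H(G, J) = (6*J)*J = 6*J**2)
H(p(-5, O(3)), 66) - 3855 = 6*66**2 - 3855 = 6*4356 - 3855 = 26136 - 3855 = 22281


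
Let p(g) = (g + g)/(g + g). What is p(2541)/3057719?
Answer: 1/3057719 ≈ 3.2704e-7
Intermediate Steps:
p(g) = 1 (p(g) = (2*g)/((2*g)) = (2*g)*(1/(2*g)) = 1)
p(2541)/3057719 = 1/3057719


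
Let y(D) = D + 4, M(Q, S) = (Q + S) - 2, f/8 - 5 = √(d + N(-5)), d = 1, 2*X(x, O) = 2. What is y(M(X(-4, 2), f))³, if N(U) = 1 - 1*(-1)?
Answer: 104275 + 45912*√3 ≈ 1.8380e+5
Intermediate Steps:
X(x, O) = 1 (X(x, O) = (½)*2 = 1)
N(U) = 2 (N(U) = 1 + 1 = 2)
f = 40 + 8*√3 (f = 40 + 8*√(1 + 2) = 40 + 8*√3 ≈ 53.856)
M(Q, S) = -2 + Q + S
y(D) = 4 + D
y(M(X(-4, 2), f))³ = (4 + (-2 + 1 + (40 + 8*√3)))³ = (4 + (39 + 8*√3))³ = (43 + 8*√3)³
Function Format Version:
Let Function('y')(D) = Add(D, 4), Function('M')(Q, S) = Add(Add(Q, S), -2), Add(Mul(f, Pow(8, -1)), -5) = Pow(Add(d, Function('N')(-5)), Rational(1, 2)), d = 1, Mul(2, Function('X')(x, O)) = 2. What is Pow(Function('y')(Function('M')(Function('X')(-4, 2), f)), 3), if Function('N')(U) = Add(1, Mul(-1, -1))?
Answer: Add(104275, Mul(45912, Pow(3, Rational(1, 2)))) ≈ 1.8380e+5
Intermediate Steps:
Function('X')(x, O) = 1 (Function('X')(x, O) = Mul(Rational(1, 2), 2) = 1)
Function('N')(U) = 2 (Function('N')(U) = Add(1, 1) = 2)
f = Add(40, Mul(8, Pow(3, Rational(1, 2)))) (f = Add(40, Mul(8, Pow(Add(1, 2), Rational(1, 2)))) = Add(40, Mul(8, Pow(3, Rational(1, 2)))) ≈ 53.856)
Function('M')(Q, S) = Add(-2, Q, S)
Function('y')(D) = Add(4, D)
Pow(Function('y')(Function('M')(Function('X')(-4, 2), f)), 3) = Pow(Add(4, Add(-2, 1, Add(40, Mul(8, Pow(3, Rational(1, 2)))))), 3) = Pow(Add(4, Add(39, Mul(8, Pow(3, Rational(1, 2))))), 3) = Pow(Add(43, Mul(8, Pow(3, Rational(1, 2)))), 3)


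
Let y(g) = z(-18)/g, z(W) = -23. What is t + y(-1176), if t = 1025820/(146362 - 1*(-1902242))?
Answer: 104456851/200763192 ≈ 0.52030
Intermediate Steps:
y(g) = -23/g
t = 85485/170717 (t = 1025820/(146362 + 1902242) = 1025820/2048604 = 1025820*(1/2048604) = 85485/170717 ≈ 0.50074)
t + y(-1176) = 85485/170717 - 23/(-1176) = 85485/170717 - 23*(-1/1176) = 85485/170717 + 23/1176 = 104456851/200763192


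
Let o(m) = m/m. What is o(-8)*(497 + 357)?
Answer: 854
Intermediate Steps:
o(m) = 1
o(-8)*(497 + 357) = 1*(497 + 357) = 1*854 = 854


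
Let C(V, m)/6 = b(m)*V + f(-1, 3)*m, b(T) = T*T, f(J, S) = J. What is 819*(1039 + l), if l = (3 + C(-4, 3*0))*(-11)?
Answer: 823914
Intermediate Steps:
b(T) = T²
C(V, m) = -6*m + 6*V*m² (C(V, m) = 6*(m²*V - m) = 6*(V*m² - m) = 6*(-m + V*m²) = -6*m + 6*V*m²)
l = -33 (l = (3 + 6*(3*0)*(-1 - 12*0))*(-11) = (3 + 6*0*(-1 - 4*0))*(-11) = (3 + 6*0*(-1 + 0))*(-11) = (3 + 6*0*(-1))*(-11) = (3 + 0)*(-11) = 3*(-11) = -33)
819*(1039 + l) = 819*(1039 - 33) = 819*1006 = 823914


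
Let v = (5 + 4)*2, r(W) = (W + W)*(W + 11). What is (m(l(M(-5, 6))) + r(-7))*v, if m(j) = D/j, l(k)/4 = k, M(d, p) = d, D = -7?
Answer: -10017/10 ≈ -1001.7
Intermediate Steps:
l(k) = 4*k
r(W) = 2*W*(11 + W) (r(W) = (2*W)*(11 + W) = 2*W*(11 + W))
v = 18 (v = 9*2 = 18)
m(j) = -7/j
(m(l(M(-5, 6))) + r(-7))*v = (-7/(4*(-5)) + 2*(-7)*(11 - 7))*18 = (-7/(-20) + 2*(-7)*4)*18 = (-7*(-1/20) - 56)*18 = (7/20 - 56)*18 = -1113/20*18 = -10017/10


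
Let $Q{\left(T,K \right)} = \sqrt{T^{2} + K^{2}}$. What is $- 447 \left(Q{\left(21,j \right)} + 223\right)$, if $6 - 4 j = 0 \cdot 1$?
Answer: $-99681 - \frac{1341 \sqrt{197}}{2} \approx -1.0909 \cdot 10^{5}$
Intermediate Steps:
$j = \frac{3}{2}$ ($j = \frac{3}{2} - \frac{0 \cdot 1}{4} = \frac{3}{2} - 0 = \frac{3}{2} + 0 = \frac{3}{2} \approx 1.5$)
$Q{\left(T,K \right)} = \sqrt{K^{2} + T^{2}}$
$- 447 \left(Q{\left(21,j \right)} + 223\right) = - 447 \left(\sqrt{\left(\frac{3}{2}\right)^{2} + 21^{2}} + 223\right) = - 447 \left(\sqrt{\frac{9}{4} + 441} + 223\right) = - 447 \left(\sqrt{\frac{1773}{4}} + 223\right) = - 447 \left(\frac{3 \sqrt{197}}{2} + 223\right) = - 447 \left(223 + \frac{3 \sqrt{197}}{2}\right) = -99681 - \frac{1341 \sqrt{197}}{2}$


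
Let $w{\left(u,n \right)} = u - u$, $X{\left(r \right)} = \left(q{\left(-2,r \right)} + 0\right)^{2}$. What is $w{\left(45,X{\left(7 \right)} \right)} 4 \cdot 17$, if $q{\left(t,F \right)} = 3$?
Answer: $0$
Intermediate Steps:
$X{\left(r \right)} = 9$ ($X{\left(r \right)} = \left(3 + 0\right)^{2} = 3^{2} = 9$)
$w{\left(u,n \right)} = 0$
$w{\left(45,X{\left(7 \right)} \right)} 4 \cdot 17 = 0 \cdot 4 \cdot 17 = 0 \cdot 17 = 0$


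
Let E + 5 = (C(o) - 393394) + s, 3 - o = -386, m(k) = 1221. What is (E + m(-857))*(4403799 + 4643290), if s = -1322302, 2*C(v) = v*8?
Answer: -15496975878236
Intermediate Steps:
o = 389 (o = 3 - 1*(-386) = 3 + 386 = 389)
C(v) = 4*v (C(v) = (v*8)/2 = (8*v)/2 = 4*v)
E = -1714145 (E = -5 + ((4*389 - 393394) - 1322302) = -5 + ((1556 - 393394) - 1322302) = -5 + (-391838 - 1322302) = -5 - 1714140 = -1714145)
(E + m(-857))*(4403799 + 4643290) = (-1714145 + 1221)*(4403799 + 4643290) = -1712924*9047089 = -15496975878236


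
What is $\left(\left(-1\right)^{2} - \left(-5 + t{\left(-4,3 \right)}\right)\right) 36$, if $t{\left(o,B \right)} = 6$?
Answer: $0$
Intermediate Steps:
$\left(\left(-1\right)^{2} - \left(-5 + t{\left(-4,3 \right)}\right)\right) 36 = \left(\left(-1\right)^{2} + \left(5 - 6\right)\right) 36 = \left(1 + \left(5 - 6\right)\right) 36 = \left(1 - 1\right) 36 = 0 \cdot 36 = 0$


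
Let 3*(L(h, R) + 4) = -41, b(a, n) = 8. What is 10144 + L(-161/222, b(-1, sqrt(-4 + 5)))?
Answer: 30379/3 ≈ 10126.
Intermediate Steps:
L(h, R) = -53/3 (L(h, R) = -4 + (1/3)*(-41) = -4 - 41/3 = -53/3)
10144 + L(-161/222, b(-1, sqrt(-4 + 5))) = 10144 - 53/3 = 30379/3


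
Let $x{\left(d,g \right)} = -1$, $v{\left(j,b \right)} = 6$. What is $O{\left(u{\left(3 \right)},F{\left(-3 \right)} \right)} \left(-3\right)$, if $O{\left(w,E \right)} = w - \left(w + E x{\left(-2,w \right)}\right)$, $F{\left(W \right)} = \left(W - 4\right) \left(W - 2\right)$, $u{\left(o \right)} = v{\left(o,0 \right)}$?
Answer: $-105$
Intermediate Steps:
$u{\left(o \right)} = 6$
$F{\left(W \right)} = \left(-4 + W\right) \left(-2 + W\right)$
$O{\left(w,E \right)} = E$ ($O{\left(w,E \right)} = w - \left(w + E \left(-1\right)\right) = w - \left(w - E\right) = w + \left(E - w\right) = E$)
$O{\left(u{\left(3 \right)},F{\left(-3 \right)} \right)} \left(-3\right) = \left(8 + \left(-3\right)^{2} - -18\right) \left(-3\right) = \left(8 + 9 + 18\right) \left(-3\right) = 35 \left(-3\right) = -105$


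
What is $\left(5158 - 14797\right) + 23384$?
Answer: $13745$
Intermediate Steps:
$\left(5158 - 14797\right) + 23384 = -9639 + 23384 = 13745$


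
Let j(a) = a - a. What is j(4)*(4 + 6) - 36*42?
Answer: -1512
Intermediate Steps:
j(a) = 0
j(4)*(4 + 6) - 36*42 = 0*(4 + 6) - 36*42 = 0*10 - 1512 = 0 - 1512 = -1512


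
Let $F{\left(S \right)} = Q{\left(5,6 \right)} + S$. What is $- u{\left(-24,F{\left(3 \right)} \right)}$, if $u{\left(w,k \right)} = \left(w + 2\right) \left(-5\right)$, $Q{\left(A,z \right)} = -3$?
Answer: $-110$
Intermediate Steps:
$F{\left(S \right)} = -3 + S$
$u{\left(w,k \right)} = -10 - 5 w$ ($u{\left(w,k \right)} = \left(2 + w\right) \left(-5\right) = -10 - 5 w$)
$- u{\left(-24,F{\left(3 \right)} \right)} = - (-10 - -120) = - (-10 + 120) = \left(-1\right) 110 = -110$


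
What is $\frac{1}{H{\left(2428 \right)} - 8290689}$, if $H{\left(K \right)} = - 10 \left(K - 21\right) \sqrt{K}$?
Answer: $- \frac{8290689}{67328826117521} + \frac{48140 \sqrt{607}}{67328826117521} \approx -1.0552 \cdot 10^{-7}$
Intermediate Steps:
$H{\left(K \right)} = - 10 \sqrt{K} \left(-21 + K\right)$ ($H{\left(K \right)} = - 10 \left(-21 + K\right) \sqrt{K} = - 10 \sqrt{K} \left(-21 + K\right)$)
$\frac{1}{H{\left(2428 \right)} - 8290689} = \frac{1}{10 \sqrt{2428} \left(21 - 2428\right) - 8290689} = \frac{1}{10 \cdot 2 \sqrt{607} \left(21 - 2428\right) - 8290689} = \frac{1}{10 \cdot 2 \sqrt{607} \left(-2407\right) - 8290689} = \frac{1}{- 48140 \sqrt{607} - 8290689} = \frac{1}{-8290689 - 48140 \sqrt{607}}$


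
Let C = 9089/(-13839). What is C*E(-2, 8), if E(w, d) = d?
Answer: -72712/13839 ≈ -5.2541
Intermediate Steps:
C = -9089/13839 (C = 9089*(-1/13839) = -9089/13839 ≈ -0.65677)
C*E(-2, 8) = -9089/13839*8 = -72712/13839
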